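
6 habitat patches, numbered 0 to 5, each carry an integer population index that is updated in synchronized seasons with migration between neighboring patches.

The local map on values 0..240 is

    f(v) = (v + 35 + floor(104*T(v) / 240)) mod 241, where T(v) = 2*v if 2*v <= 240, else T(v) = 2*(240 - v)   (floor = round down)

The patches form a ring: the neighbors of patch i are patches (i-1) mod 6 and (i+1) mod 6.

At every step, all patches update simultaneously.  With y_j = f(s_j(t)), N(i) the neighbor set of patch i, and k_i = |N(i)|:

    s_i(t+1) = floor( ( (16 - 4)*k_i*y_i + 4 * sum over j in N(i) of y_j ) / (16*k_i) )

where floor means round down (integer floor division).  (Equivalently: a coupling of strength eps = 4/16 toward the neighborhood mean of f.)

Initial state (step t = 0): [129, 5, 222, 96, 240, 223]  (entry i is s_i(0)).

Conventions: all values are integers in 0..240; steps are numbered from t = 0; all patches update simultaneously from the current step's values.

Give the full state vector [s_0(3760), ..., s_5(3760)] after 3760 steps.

Answer: [193, 193, 193, 193, 193, 193]
Key observation: The state at step 23, [27, 27, 27, 27, 27, 27], reappears at step 26: the system is in a cycle of period 3 from step 23 on.  Therefore the state at step 3760 equals the state at step 23 + ((3760 - 23) mod 3) = 25, which is [193, 193, 193, 193, 193, 193].

Derivation:
t=0: [129, 5, 222, 96, 240, 223]
t=1: [23, 39, 55, 168, 56, 29]
t=2: [82, 107, 119, 52, 118, 93]
t=3: [196, 201, 57, 102, 53, 181]
t=4: [27, 42, 137, 203, 131, 39]
t=5: [91, 97, 32, 26, 31, 93]
t=6: [206, 199, 107, 85, 105, 193]
t=7: [28, 53, 203, 202, 200, 52]
t=8: [98, 114, 41, 28, 41, 113]
t=9: [164, 45, 94, 93, 94, 44]
t=10: [46, 118, 198, 208, 198, 116]
t=11: [93, 29, 26, 28, 25, 26]
t=12: [177, 103, 84, 85, 82, 98]
t=13: [74, 197, 195, 192, 192, 189]
t=14: [136, 46, 27, 27, 27, 45]
t=15: [44, 103, 89, 85, 89, 102]
t=16: [144, 210, 203, 195, 203, 208]
t=17: [23, 28, 29, 28, 28, 28]
t=18: [79, 86, 88, 87, 87, 85]
t=19: [185, 193, 198, 197, 196, 192]
t=20: [26, 27, 27, 28, 27, 27]
t=21: [83, 84, 85, 86, 85, 84]
t=22: [189, 191, 193, 194, 193, 191]
t=23: [27, 27, 27, 27, 27, 27]
t=24: [85, 85, 85, 85, 85, 85]
t=25: [193, 193, 193, 193, 193, 193]
t=26: [27, 27, 27, 27, 27, 27]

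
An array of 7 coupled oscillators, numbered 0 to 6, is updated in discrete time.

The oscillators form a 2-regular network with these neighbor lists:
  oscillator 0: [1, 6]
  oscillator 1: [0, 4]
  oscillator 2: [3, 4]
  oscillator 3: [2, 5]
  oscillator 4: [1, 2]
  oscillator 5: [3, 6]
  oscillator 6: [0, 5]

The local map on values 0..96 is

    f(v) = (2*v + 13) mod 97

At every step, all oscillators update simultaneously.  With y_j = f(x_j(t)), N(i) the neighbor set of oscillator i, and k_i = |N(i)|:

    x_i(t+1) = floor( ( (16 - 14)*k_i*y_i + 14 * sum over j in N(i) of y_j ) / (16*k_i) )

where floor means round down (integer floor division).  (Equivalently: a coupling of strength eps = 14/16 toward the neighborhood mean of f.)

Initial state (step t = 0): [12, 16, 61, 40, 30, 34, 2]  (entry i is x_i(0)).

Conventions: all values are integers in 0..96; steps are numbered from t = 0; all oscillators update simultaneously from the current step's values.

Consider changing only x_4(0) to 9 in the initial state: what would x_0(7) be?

Simulating step by step:
t=0: [12, 16, 61, 40, 9, 34, 2]
t=1: [31, 35, 59, 63, 40, 58, 53]
t=2: [55, 83, 63, 34, 62, 32, 49]
t=3: [45, 39, 58, 62, 59, 51, 46]
t=4: [44, 28, 36, 26, 58, 23, 11]
t=5: [46, 24, 53, 71, 71, 51, 31]
t=6: [60, 36, 53, 24, 43, 60, 20]
t=7: [64, 27, 30, 33, 47, 54, 38]

Answer: x_0(7) = 64
Key observation: This trace re-runs the system from the modified initial state.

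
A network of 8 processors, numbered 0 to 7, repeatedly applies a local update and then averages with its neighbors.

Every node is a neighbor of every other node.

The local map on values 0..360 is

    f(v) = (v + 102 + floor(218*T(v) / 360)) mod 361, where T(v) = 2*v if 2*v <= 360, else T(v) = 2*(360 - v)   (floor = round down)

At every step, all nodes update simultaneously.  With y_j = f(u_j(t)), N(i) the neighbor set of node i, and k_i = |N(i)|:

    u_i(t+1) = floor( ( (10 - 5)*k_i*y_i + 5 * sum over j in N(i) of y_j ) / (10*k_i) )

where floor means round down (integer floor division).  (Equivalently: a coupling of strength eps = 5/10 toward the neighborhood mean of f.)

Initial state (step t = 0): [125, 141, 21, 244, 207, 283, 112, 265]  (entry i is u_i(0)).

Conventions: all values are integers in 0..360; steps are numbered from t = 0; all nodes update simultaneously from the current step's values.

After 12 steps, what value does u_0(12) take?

Answer: u_0(12) = 137

Derivation:
t=0: [125, 141, 21, 244, 207, 283, 112, 265]
t=1: [83, 98, 139, 129, 132, 126, 225, 127]
t=2: [184, 199, 83, 73, 76, 70, 118, 71]
t=3: [173, 172, 236, 227, 230, 224, 115, 225]
t=4: [141, 140, 143, 144, 143, 144, 241, 144]
t=5: [59, 58, 61, 62, 61, 62, 91, 62]
t=6: [239, 238, 240, 242, 240, 242, 269, 242]
t=7: [125, 125, 125, 124, 125, 124, 122, 124]
t=8: [16, 16, 16, 15, 16, 15, 13, 15]
t=9: [136, 136, 136, 135, 136, 135, 133, 135]
t=10: [40, 40, 40, 39, 40, 39, 37, 39]
t=11: [189, 189, 189, 188, 189, 188, 186, 188]
t=12: [137, 137, 137, 137, 137, 137, 137, 137]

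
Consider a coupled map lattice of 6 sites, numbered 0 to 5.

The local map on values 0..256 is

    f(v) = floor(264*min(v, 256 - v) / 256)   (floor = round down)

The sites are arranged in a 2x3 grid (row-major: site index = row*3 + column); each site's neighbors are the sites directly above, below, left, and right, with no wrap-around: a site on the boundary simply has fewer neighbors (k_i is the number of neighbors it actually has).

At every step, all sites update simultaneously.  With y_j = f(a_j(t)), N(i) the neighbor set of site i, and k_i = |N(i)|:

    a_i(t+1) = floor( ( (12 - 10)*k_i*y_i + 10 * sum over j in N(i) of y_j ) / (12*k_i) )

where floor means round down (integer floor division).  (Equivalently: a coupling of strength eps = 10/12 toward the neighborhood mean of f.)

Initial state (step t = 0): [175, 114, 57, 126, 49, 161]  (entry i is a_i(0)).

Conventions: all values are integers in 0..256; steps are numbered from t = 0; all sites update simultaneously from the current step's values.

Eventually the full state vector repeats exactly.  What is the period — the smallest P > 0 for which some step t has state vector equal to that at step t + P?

Answer: 2
Key observation: The state at step 18, [130, 130, 130, 130, 130, 130], reappears at step 20 — and no state repeats earlier — so the cycle the system enters has period 2.

Derivation:
t=0: [175, 114, 57, 126, 49, 161]
t=1: [116, 72, 98, 76, 103, 61]
t=2: [83, 102, 73, 106, 77, 96]
t=3: [103, 83, 97, 86, 100, 80]
t=4: [89, 100, 86, 101, 88, 98]
t=5: [101, 91, 99, 92, 100, 91]
t=6: [95, 101, 94, 101, 94, 100]
t=7: [102, 97, 102, 97, 102, 97]
t=8: [100, 104, 100, 104, 100, 104]
t=9: [106, 103, 106, 103, 106, 103]
t=10: [106, 108, 106, 108, 106, 108]
t=11: [110, 109, 110, 109, 110, 109]
t=12: [112, 112, 112, 112, 112, 112]
t=13: [115, 115, 115, 115, 115, 115]
t=14: [118, 118, 118, 118, 118, 118]
t=15: [121, 121, 121, 121, 121, 121]
t=16: [124, 124, 124, 124, 124, 124]
t=17: [127, 127, 127, 127, 127, 127]
t=18: [130, 130, 130, 130, 130, 130]
t=19: [129, 129, 129, 129, 129, 129]
t=20: [130, 130, 130, 130, 130, 130]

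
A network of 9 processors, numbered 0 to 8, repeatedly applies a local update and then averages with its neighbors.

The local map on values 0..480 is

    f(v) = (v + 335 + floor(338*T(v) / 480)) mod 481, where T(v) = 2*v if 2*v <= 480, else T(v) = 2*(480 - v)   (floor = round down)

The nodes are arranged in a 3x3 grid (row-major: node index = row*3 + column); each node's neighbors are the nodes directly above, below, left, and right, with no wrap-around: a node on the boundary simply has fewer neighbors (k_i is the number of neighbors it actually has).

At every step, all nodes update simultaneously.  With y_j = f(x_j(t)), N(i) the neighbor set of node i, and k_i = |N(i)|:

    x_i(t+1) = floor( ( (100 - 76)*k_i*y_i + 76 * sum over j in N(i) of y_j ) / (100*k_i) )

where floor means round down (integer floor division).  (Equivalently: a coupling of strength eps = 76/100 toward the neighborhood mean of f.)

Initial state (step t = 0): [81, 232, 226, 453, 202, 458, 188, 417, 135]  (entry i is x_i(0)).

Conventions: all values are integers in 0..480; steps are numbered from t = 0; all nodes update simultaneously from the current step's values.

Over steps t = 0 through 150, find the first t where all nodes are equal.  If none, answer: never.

Answer: 7
Key observation: Synchronization is absorbing here: once all nodes are equal they stay equal, and step 7 is the first all-equal step.

Derivation:
t=0: [81, 232, 226, 453, 202, 458, 188, 417, 135]  (not all equal)
t=1: [299, 298, 382, 258, 358, 314, 340, 295, 309]  (not all equal)
t=2: [413, 392, 397, 400, 403, 390, 410, 396, 404]  (not all equal)
t=3: [365, 365, 368, 363, 367, 366, 365, 364, 368]  (not all equal)
t=4: [380, 379, 379, 380, 380, 379, 380, 379, 380]  (not all equal)
t=5: [374, 374, 375, 374, 374, 374, 374, 374, 374]  (not all equal)
t=6: [377, 376, 376, 377, 377, 376, 377, 377, 377]  (not all equal)
t=7: [376, 376, 376, 376, 376, 376, 376, 376, 376]  (all equal)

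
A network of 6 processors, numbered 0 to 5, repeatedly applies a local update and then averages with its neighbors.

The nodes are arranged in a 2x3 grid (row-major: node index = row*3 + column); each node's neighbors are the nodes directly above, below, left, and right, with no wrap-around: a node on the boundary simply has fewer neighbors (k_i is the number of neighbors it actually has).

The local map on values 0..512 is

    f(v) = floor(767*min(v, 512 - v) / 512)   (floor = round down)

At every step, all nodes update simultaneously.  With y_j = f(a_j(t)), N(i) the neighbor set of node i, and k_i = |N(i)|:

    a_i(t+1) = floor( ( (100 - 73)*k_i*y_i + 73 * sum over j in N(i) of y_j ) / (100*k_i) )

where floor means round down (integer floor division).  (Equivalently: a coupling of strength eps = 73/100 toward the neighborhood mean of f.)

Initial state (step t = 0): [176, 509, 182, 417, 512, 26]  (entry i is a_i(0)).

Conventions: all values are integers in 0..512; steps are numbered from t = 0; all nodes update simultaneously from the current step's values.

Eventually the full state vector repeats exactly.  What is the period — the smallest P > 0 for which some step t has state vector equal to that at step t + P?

Simulating step by step:
t=0: [176, 509, 182, 417, 512, 26]
t=1: [124, 131, 88, 134, 44, 109]
t=2: [194, 145, 166, 145, 153, 115]
t=3: [236, 245, 208, 248, 209, 220]
t=4: [364, 336, 338, 343, 344, 316]
t=5: [248, 249, 273, 240, 264, 265]
t=6: [367, 368, 367, 367, 368, 365]
t=7: [216, 215, 217, 216, 216, 217]
t=8: [322, 323, 323, 323, 323, 324]
t=9: [283, 283, 282, 283, 282, 282]
t=10: [343, 343, 343, 343, 343, 344]
t=11: [253, 253, 252, 253, 252, 252]
t=12: [379, 378, 377, 378, 377, 377]
t=13: [199, 200, 201, 200, 201, 202]
t=14: [298, 299, 300, 299, 300, 301]
t=15: [319, 318, 317, 318, 317, 316]
t=16: [289, 290, 291, 290, 291, 292]
t=17: [332, 332, 330, 332, 331, 330]
t=18: [269, 270, 270, 269, 270, 271]
t=19: [363, 362, 361, 363, 362, 361]
t=20: [223, 224, 225, 223, 224, 225]
t=21: [334, 335, 336, 334, 335, 336]
t=22: [265, 264, 263, 265, 264, 263]
t=23: [370, 371, 372, 370, 371, 372]
t=24: [211, 210, 209, 211, 210, 209]
t=25: [315, 314, 313, 315, 314, 313]
t=26: [295, 296, 297, 295, 296, 297]
t=27: [324, 323, 322, 324, 323, 322]
t=28: [281, 282, 283, 281, 282, 283]
t=29: [345, 344, 343, 345, 344, 343]
t=30: [250, 251, 252, 250, 251, 252]
t=31: [374, 375, 376, 374, 375, 376]
t=32: [205, 204, 203, 205, 204, 203]
t=33: [306, 305, 304, 306, 305, 304]
t=34: [308, 309, 310, 308, 309, 310]
t=35: [304, 303, 302, 304, 303, 302]
t=36: [311, 312, 313, 311, 312, 313]
t=37: [300, 299, 298, 300, 299, 298]
t=38: [317, 318, 319, 317, 318, 319]
t=39: [291, 290, 289, 291, 290, 289]
t=40: [331, 332, 333, 331, 332, 333]
t=41: [270, 269, 268, 270, 269, 268]
t=42: [362, 363, 364, 362, 363, 364]
t=43: [223, 222, 221, 223, 222, 221]
t=44: [333, 332, 331, 333, 332, 331]
t=45: [268, 269, 270, 268, 269, 270]
t=46: [364, 363, 362, 364, 363, 362]
t=47: [221, 222, 223, 221, 222, 223]
t=48: [331, 332, 333, 331, 332, 333]

Answer: 8
Key observation: The state at step 40, [331, 332, 333, 331, 332, 333], reappears at step 48 — and no state repeats earlier — so the cycle the system enters has period 8.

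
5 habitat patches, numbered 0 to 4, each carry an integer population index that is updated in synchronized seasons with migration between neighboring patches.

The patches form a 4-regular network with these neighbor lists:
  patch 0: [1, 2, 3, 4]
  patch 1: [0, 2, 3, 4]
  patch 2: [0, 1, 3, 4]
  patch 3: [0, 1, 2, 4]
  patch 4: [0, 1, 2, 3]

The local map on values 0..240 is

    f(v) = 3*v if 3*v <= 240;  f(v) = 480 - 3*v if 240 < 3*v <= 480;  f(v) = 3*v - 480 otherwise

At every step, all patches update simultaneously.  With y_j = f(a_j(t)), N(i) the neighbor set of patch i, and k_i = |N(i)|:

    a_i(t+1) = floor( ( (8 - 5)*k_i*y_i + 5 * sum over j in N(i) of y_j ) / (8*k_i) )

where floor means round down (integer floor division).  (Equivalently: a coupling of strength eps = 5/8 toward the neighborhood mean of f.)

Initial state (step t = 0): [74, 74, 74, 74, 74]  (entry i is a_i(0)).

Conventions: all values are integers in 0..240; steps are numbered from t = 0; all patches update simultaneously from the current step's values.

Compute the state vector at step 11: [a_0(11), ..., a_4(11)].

Simulating step by step:
t=0: [74, 74, 74, 74, 74]
t=1: [222, 222, 222, 222, 222]
t=2: [186, 186, 186, 186, 186]
t=3: [78, 78, 78, 78, 78]
t=4: [234, 234, 234, 234, 234]
t=5: [222, 222, 222, 222, 222]
t=6: [186, 186, 186, 186, 186]
t=7: [78, 78, 78, 78, 78]
t=8: [234, 234, 234, 234, 234]
t=9: [222, 222, 222, 222, 222]
t=10: [186, 186, 186, 186, 186]
t=11: [78, 78, 78, 78, 78]

Answer: [78, 78, 78, 78, 78]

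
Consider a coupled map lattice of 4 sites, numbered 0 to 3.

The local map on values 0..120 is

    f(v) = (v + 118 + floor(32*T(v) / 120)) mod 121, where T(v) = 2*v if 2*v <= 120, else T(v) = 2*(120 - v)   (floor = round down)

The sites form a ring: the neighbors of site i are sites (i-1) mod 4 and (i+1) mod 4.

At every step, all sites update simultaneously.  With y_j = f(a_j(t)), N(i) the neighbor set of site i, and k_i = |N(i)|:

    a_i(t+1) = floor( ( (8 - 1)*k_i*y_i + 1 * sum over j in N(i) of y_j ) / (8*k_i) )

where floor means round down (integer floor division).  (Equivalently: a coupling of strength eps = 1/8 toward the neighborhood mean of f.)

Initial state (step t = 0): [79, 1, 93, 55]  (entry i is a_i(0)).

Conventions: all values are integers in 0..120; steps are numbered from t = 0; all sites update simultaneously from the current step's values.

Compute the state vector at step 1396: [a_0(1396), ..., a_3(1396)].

Simulating step by step:
t=0: [79, 1, 93, 55]
t=1: [97, 116, 103, 83]
t=2: [106, 114, 108, 100]
t=3: [110, 113, 110, 107]
t=4: [111, 112, 111, 110]
t=5: [112, 112, 112, 112]
t=6: [113, 113, 113, 113]
t=7: [113, 113, 113, 113]

Answer: [113, 113, 113, 113]
Key observation: The state at step 6, [113, 113, 113, 113], reappears at step 7: the system is in a cycle of period 1 from step 6 on.  Therefore the state at step 1396 equals the state at step 6 + ((1396 - 6) mod 1) = 6, which is [113, 113, 113, 113].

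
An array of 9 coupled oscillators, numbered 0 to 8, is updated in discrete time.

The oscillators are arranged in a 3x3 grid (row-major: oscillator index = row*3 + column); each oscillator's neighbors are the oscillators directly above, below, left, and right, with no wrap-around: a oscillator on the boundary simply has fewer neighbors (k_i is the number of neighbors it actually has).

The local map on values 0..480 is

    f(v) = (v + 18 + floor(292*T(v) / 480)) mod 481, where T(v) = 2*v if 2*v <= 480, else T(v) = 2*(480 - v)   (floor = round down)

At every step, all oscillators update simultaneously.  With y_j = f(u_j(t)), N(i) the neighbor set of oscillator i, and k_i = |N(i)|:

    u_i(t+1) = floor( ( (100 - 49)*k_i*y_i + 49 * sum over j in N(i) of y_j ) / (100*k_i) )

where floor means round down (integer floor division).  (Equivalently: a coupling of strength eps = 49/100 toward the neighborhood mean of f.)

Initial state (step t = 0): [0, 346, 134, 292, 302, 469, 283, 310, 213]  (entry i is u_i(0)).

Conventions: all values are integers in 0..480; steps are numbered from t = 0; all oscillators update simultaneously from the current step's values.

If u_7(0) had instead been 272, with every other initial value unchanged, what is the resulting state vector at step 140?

Answer: [137, 137, 137, 137, 137, 137, 137, 137, 137]
Key observation: The state at step 13, [54, 54, 54, 54, 54, 54, 54, 54, 54], reappears at step 19: the system is in a cycle of period 6 from step 13 on.  Therefore the state at step 140 equals the state at step 13 + ((140 - 13) mod 6) = 14, which is [137, 137, 137, 137, 137, 137, 137, 137, 137].

Derivation:
t=0: [0, 346, 134, 292, 302, 469, 283, 272, 213]
t=1: [34, 86, 176, 50, 50, 71, 59, 51, 24]
t=2: [129, 208, 301, 125, 143, 188, 138, 123, 111]
t=3: [344, 357, 251, 307, 353, 327, 308, 298, 312]
t=4: [47, 47, 56, 51, 47, 52, 54, 53, 53]
t=5: [124, 125, 134, 129, 126, 133, 135, 133, 134]
t=6: [295, 298, 309, 302, 301, 310, 312, 310, 313]
t=7: [56, 55, 54, 55, 54, 53, 53, 53, 53]
t=8: [140, 138, 137, 138, 137, 135, 135, 135, 135]
t=9: [325, 323, 320, 322, 320, 318, 318, 317, 317]
t=10: [50, 50, 51, 51, 51, 51, 51, 51, 52]
t=11: [128, 128, 130, 130, 130, 131, 131, 131, 132]
t=12: [302, 302, 305, 305, 305, 307, 307, 308, 309]
t=13: [54, 54, 54, 54, 54, 54, 54, 54, 54]
t=14: [137, 137, 137, 137, 137, 137, 137, 137, 137]
t=15: [321, 321, 321, 321, 321, 321, 321, 321, 321]
t=16: [51, 51, 51, 51, 51, 51, 51, 51, 51]
t=17: [131, 131, 131, 131, 131, 131, 131, 131, 131]
t=18: [308, 308, 308, 308, 308, 308, 308, 308, 308]
t=19: [54, 54, 54, 54, 54, 54, 54, 54, 54]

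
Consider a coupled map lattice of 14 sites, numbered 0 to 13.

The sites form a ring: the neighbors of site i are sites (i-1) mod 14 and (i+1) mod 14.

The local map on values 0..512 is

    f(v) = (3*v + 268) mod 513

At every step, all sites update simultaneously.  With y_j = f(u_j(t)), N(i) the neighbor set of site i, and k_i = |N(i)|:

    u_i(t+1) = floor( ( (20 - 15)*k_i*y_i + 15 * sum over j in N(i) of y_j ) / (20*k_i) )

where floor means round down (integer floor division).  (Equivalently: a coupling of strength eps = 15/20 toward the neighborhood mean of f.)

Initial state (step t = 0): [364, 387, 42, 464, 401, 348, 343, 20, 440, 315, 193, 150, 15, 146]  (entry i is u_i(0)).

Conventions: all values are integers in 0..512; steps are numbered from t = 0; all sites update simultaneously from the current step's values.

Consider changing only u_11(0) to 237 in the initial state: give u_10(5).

Answer: u_10(5) = 399
Key observation: This trace re-runs the system from the modified initial state.

Derivation:
t=0: [364, 387, 42, 464, 401, 348, 343, 20, 440, 315, 193, 237, 15, 146]
t=1: [307, 373, 295, 344, 263, 340, 298, 202, 205, 190, 328, 359, 325, 290]
t=2: [218, 199, 269, 127, 208, 128, 267, 280, 349, 304, 298, 245, 215, 170]
t=3: [333, 259, 195, 194, 197, 193, 93, 145, 160, 197, 275, 323, 383, 369]
t=4: [198, 222, 218, 341, 338, 226, 205, 148, 259, 199, 225, 224, 307, 324]
t=5: [325, 389, 359, 315, 325, 343, 329, 195, 211, 256, 399, 329, 281, 245]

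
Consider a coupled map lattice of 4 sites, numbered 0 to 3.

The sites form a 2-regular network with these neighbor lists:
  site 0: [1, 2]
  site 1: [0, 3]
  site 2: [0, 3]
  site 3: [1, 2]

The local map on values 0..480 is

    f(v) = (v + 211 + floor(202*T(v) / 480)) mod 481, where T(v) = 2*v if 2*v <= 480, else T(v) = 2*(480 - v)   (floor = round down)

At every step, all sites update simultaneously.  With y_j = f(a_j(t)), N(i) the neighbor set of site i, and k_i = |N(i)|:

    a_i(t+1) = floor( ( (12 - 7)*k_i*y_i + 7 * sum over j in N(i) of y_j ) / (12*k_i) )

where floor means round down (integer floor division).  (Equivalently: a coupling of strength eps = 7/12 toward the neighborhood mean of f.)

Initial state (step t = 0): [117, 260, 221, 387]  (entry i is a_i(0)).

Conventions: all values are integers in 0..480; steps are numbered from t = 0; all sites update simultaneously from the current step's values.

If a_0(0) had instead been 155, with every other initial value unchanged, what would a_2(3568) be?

Simulating step by step:
t=0: [155, 260, 221, 387]
t=1: [97, 134, 118, 172]
t=2: [420, 317, 305, 277]
t=3: [190, 186, 185, 180]
t=4: [74, 70, 70, 66]
t=5: [342, 339, 339, 336]
t=6: [187, 187, 187, 187]
t=7: [74, 74, 74, 74]
t=8: [347, 347, 347, 347]
t=9: [188, 188, 188, 188]
t=10: [76, 76, 76, 76]
t=11: [350, 350, 350, 350]
t=12: [189, 189, 189, 189]
t=13: [78, 78, 78, 78]
t=14: [354, 354, 354, 354]
t=15: [190, 190, 190, 190]
t=16: [79, 79, 79, 79]
t=17: [356, 356, 356, 356]
t=18: [190, 190, 190, 190]

Answer: a_2(3568) = 79
Key observation: The state at step 15, [190, 190, 190, 190], reappears at step 18: the system is in a cycle of period 3 from step 15 on.  Therefore the state at step 3568 equals the state at step 15 + ((3568 - 15) mod 3) = 16, which is [79, 79, 79, 79].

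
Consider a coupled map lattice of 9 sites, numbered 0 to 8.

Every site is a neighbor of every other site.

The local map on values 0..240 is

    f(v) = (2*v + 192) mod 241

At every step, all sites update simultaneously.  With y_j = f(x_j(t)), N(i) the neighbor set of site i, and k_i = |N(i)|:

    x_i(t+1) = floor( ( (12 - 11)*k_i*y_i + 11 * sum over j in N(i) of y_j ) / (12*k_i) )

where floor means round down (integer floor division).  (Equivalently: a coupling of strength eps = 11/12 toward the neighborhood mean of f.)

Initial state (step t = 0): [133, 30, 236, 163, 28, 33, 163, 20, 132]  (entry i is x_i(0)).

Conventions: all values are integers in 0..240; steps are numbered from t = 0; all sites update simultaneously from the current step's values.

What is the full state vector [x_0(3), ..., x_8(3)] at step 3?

Answer: [32, 32, 32, 32, 32, 32, 32, 32, 32]

Derivation:
t=0: [133, 30, 236, 163, 28, 33, 163, 20, 132]
t=1: [102, 108, 103, 108, 108, 108, 108, 101, 102]
t=2: [161, 161, 161, 161, 161, 161, 161, 161, 161]
t=3: [32, 32, 32, 32, 32, 32, 32, 32, 32]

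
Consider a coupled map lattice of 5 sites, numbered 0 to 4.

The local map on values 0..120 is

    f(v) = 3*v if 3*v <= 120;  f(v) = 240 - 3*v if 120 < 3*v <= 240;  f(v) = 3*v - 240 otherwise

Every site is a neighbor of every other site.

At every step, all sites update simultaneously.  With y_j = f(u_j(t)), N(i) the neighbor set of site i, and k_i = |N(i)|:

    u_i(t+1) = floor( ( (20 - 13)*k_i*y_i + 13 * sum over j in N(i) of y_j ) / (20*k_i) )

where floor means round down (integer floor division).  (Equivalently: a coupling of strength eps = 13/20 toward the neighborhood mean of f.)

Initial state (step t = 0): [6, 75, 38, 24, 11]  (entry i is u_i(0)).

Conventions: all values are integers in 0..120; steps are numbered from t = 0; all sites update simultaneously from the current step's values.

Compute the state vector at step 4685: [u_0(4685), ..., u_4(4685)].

Simulating step by step:
t=0: [6, 75, 38, 24, 11]
t=1: [44, 43, 62, 54, 47]
t=2: [93, 93, 83, 87, 91]
t=3: [30, 30, 24, 26, 29]
t=4: [84, 84, 81, 82, 84]
t=5: [9, 9, 7, 8, 9]
t=6: [25, 25, 24, 24, 25]
t=7: [74, 74, 73, 73, 74]
t=8: [18, 18, 19, 19, 18]
t=9: [54, 54, 55, 55, 54]
t=10: [77, 77, 76, 76, 77]
t=11: [9, 9, 10, 10, 9]
t=12: [27, 27, 28, 28, 27]
t=13: [81, 81, 82, 82, 81]
t=14: [3, 3, 4, 4, 3]
t=15: [9, 9, 10, 10, 9]

Answer: [81, 81, 82, 82, 81]
Key observation: The state at step 11, [9, 9, 10, 10, 9], reappears at step 15: the system is in a cycle of period 4 from step 11 on.  Therefore the state at step 4685 equals the state at step 11 + ((4685 - 11) mod 4) = 13, which is [81, 81, 82, 82, 81].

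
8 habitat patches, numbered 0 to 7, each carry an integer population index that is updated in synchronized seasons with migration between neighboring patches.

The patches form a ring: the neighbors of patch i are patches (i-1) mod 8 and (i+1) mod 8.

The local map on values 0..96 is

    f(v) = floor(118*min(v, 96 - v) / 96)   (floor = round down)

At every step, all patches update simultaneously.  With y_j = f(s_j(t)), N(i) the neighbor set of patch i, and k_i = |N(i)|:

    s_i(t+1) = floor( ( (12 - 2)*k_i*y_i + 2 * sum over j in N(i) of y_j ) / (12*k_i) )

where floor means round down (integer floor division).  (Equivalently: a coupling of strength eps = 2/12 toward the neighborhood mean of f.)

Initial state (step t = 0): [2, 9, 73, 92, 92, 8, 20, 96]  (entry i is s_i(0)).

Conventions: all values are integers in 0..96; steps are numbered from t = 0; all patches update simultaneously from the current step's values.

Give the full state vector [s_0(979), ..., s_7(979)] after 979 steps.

Simulating step by step:
t=0: [2, 9, 73, 92, 92, 8, 20, 96]
t=1: [2, 11, 24, 6, 4, 9, 20, 2]
t=2: [2, 13, 25, 8, 4, 11, 21, 3]
t=3: [3, 15, 27, 10, 5, 13, 22, 4]
t=4: [4, 18, 30, 13, 7, 15, 24, 5]
t=5: [5, 21, 33, 16, 9, 18, 26, 7]
t=6: [7, 24, 37, 20, 12, 21, 28, 9]
t=7: [10, 28, 41, 24, 15, 24, 31, 12]
t=8: [14, 33, 46, 29, 19, 28, 35, 15]
t=9: [19, 39, 52, 35, 24, 33, 40, 20]
t=10: [25, 45, 52, 42, 31, 39, 46, 26]
t=11: [32, 52, 53, 50, 39, 47, 53, 33]
t=12: [40, 52, 52, 54, 48, 55, 51, 40]
t=13: [49, 53, 53, 51, 57, 51, 54, 49]
t=14: [56, 52, 52, 54, 48, 54, 51, 56]
t=15: [49, 53, 53, 51, 57, 52, 54, 49]
t=16: [56, 52, 52, 54, 48, 53, 51, 56]
t=17: [49, 53, 53, 51, 57, 52, 54, 49]

Answer: [49, 53, 53, 51, 57, 52, 54, 49]
Key observation: The state at step 15, [49, 53, 53, 51, 57, 52, 54, 49], reappears at step 17: the system is in a cycle of period 2 from step 15 on.  Therefore the state at step 979 equals the state at step 15 + ((979 - 15) mod 2) = 15, which is [49, 53, 53, 51, 57, 52, 54, 49].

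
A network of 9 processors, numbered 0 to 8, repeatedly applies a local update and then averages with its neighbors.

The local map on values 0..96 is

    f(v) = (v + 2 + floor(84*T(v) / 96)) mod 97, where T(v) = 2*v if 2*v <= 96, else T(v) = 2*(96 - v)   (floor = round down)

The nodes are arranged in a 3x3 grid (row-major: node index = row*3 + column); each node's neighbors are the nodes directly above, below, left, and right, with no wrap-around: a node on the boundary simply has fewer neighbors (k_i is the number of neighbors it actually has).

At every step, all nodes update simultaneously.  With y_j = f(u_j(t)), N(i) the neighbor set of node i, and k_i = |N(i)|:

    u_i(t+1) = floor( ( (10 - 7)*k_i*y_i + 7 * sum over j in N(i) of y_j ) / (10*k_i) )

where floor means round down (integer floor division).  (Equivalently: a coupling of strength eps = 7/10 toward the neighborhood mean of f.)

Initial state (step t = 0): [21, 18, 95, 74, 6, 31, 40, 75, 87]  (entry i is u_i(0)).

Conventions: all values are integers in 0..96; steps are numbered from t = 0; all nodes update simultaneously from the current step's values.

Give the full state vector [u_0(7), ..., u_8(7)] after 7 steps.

Simulating step by step:
t=0: [21, 18, 95, 74, 6, 31, 40, 75, 87]
t=1: [41, 33, 48, 26, 35, 32, 16, 14, 38]
t=2: [62, 40, 74, 36, 51, 37, 53, 25, 48]
t=3: [14, 22, 12, 22, 26, 22, 35, 45, 37]
t=4: [55, 53, 53, 45, 59, 45, 31, 27, 33]
t=5: [30, 31, 31, 42, 37, 44, 62, 71, 64]
t=6: [62, 67, 65, 33, 28, 35, 21, 19, 23]
t=7: [47, 36, 15, 65, 53, 39, 68, 63, 38]

Answer: [47, 36, 15, 65, 53, 39, 68, 63, 38]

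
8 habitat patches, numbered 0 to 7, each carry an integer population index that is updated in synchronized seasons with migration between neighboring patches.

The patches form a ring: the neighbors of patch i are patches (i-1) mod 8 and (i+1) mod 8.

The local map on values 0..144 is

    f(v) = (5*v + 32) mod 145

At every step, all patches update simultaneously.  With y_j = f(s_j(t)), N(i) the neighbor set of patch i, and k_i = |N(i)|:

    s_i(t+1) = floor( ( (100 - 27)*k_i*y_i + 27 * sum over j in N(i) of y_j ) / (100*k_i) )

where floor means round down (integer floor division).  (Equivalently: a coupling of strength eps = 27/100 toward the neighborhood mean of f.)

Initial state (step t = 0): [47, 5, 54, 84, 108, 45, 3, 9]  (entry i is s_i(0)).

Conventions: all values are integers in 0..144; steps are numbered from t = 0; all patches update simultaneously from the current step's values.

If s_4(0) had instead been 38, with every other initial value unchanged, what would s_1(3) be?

Answer: s_1(3) = 50
Key observation: This trace re-runs the system from the modified initial state.

Derivation:
t=0: [47, 5, 54, 84, 38, 45, 3, 9]
t=1: [107, 59, 18, 24, 73, 98, 59, 79]
t=2: [119, 61, 95, 36, 90, 82, 57, 122]
t=3: [49, 50, 67, 64, 44, 15, 29, 55]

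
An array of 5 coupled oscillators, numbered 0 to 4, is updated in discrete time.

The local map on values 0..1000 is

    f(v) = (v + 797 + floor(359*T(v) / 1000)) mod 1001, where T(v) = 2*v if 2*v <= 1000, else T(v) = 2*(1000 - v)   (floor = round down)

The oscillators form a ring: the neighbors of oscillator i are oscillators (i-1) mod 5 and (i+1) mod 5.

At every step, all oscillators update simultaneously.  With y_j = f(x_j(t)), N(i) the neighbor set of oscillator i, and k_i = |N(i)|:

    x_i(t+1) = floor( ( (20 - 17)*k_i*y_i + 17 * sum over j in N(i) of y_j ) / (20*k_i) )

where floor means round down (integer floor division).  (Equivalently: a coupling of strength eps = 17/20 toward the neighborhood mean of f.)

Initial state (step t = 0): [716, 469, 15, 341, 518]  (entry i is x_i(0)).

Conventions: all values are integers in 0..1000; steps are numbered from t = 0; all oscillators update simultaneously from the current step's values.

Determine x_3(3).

Answer: x_3(3) = 710

Derivation:
t=0: [716, 469, 15, 341, 518]
t=1: [643, 743, 540, 687, 564]
t=2: [697, 686, 707, 675, 696]
t=3: [708, 710, 706, 710, 707]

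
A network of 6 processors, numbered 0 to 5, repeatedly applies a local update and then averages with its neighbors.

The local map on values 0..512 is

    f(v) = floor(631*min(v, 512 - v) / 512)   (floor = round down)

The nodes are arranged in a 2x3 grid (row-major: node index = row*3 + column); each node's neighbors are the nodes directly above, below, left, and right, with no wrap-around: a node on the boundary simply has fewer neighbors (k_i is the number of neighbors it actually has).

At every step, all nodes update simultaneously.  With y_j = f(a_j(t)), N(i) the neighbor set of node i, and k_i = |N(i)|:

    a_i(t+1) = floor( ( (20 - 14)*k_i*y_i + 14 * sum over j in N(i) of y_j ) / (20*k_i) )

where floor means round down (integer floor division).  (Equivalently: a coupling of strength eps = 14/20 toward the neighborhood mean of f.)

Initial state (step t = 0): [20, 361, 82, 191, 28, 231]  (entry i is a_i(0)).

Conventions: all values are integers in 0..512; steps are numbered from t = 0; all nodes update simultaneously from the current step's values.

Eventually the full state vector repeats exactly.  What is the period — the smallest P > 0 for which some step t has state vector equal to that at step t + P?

Simulating step by step:
t=0: [20, 361, 82, 191, 28, 231]
t=1: [154, 92, 194, 90, 174, 132]
t=2: [134, 183, 167, 174, 154, 207]
t=3: [203, 197, 229, 188, 218, 214]
t=4: [240, 259, 261, 250, 252, 271]
t=5: [305, 306, 305, 304, 306, 305]
t=6: [254, 253, 254, 254, 254, 254]
t=7: [312, 312, 312, 313, 312, 313]
t=8: [245, 246, 245, 245, 245, 245]
t=9: [301, 301, 301, 301, 301, 301]
t=10: [260, 260, 260, 260, 260, 260]
t=11: [310, 310, 310, 310, 310, 310]
t=12: [248, 248, 248, 248, 248, 248]
t=13: [305, 305, 305, 305, 305, 305]
t=14: [255, 255, 255, 255, 255, 255]
t=15: [314, 314, 314, 314, 314, 314]
t=16: [244, 244, 244, 244, 244, 244]
t=17: [300, 300, 300, 300, 300, 300]
t=18: [261, 261, 261, 261, 261, 261]
t=19: [309, 309, 309, 309, 309, 309]
t=20: [250, 250, 250, 250, 250, 250]
t=21: [308, 308, 308, 308, 308, 308]
t=22: [251, 251, 251, 251, 251, 251]
t=23: [309, 309, 309, 309, 309, 309]

Answer: 4
Key observation: The state at step 19, [309, 309, 309, 309, 309, 309], reappears at step 23 — and no state repeats earlier — so the cycle the system enters has period 4.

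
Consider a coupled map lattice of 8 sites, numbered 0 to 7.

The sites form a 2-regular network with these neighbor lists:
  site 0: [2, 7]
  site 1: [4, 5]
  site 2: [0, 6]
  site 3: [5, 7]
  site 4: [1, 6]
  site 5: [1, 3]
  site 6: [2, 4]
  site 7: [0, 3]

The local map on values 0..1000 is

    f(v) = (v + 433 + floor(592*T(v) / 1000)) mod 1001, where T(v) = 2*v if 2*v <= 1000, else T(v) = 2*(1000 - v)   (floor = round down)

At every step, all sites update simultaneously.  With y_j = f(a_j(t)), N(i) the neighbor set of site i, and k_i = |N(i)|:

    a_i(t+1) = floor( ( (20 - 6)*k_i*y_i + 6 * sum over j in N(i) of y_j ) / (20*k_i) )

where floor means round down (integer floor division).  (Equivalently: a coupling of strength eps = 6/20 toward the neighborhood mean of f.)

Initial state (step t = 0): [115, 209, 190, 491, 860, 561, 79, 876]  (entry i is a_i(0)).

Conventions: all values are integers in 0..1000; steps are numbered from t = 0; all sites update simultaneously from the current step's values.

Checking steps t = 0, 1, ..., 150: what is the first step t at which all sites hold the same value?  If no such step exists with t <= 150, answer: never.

Answer: 7
Key observation: Synchronization is absorbing here: once all sites are equal they stay equal, and step 7 is the first all-equal step.

Derivation:
t=0: [115, 209, 190, 491, 860, 561, 79, 876]  (not all equal)
t=1: [673, 767, 786, 497, 544, 567, 619, 496]  (not all equal)
t=2: [492, 485, 478, 515, 506, 506, 499, 511]  (not all equal)
t=3: [503, 500, 486, 521, 517, 517, 514, 518]  (not all equal)
t=4: [518, 522, 501, 520, 520, 520, 516, 520]  (not all equal)
t=5: [520, 519, 522, 520, 520, 519, 521, 520]  (not all equal)
t=6: [519, 520, 519, 520, 520, 520, 519, 520]  (not all equal)
t=7: [520, 520, 520, 520, 520, 520, 520, 520]  (all equal)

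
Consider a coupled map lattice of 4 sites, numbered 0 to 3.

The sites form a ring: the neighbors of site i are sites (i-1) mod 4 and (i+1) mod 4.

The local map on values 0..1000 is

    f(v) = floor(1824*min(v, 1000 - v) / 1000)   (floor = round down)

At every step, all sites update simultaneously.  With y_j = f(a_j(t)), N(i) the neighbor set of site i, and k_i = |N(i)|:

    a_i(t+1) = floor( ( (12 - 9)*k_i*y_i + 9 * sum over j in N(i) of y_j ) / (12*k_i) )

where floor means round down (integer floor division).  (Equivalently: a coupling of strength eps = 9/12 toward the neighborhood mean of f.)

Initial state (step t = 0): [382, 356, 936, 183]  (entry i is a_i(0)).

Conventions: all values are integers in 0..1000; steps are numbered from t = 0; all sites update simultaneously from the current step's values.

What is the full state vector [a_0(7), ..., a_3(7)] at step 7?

Simulating step by step:
t=0: [382, 356, 936, 183]
t=1: [542, 466, 397, 387]
t=2: [791, 796, 763, 760]
t=3: [398, 397, 411, 414]
t=4: [735, 733, 741, 741]
t=5: [480, 479, 477, 476]
t=6: [871, 872, 870, 871]
t=7: [234, 235, 234, 235]

Answer: [234, 235, 234, 235]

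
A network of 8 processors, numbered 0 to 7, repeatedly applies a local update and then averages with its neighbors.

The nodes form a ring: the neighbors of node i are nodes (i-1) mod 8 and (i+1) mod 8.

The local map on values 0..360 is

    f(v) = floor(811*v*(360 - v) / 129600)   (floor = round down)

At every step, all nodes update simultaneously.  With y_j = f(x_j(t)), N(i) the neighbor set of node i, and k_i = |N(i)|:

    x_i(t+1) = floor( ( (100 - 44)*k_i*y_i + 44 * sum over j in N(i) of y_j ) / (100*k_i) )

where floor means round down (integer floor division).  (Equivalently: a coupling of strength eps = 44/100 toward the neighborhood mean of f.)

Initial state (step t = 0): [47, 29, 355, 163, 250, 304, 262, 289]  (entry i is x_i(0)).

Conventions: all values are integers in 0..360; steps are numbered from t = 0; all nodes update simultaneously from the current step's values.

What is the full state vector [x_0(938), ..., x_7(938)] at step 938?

Simulating step by step:
t=0: [47, 29, 355, 163, 250, 304, 262, 289]
t=1: [92, 56, 63, 152, 163, 132, 141, 127]
t=2: [150, 118, 132, 180, 196, 191, 190, 179]
t=3: [193, 184, 188, 198, 201, 201, 201, 200]
t=4: [201, 201, 201, 200, 199, 199, 199, 200]
t=5: [199, 199, 199, 199, 200, 200, 200, 199]
t=6: [200, 200, 200, 200, 200, 200, 200, 200]
t=7: [200, 200, 200, 200, 200, 200, 200, 200]

Answer: [200, 200, 200, 200, 200, 200, 200, 200]
Key observation: The state at step 6, [200, 200, 200, 200, 200, 200, 200, 200], reappears at step 7: the system is in a cycle of period 1 from step 6 on.  Therefore the state at step 938 equals the state at step 6 + ((938 - 6) mod 1) = 6, which is [200, 200, 200, 200, 200, 200, 200, 200].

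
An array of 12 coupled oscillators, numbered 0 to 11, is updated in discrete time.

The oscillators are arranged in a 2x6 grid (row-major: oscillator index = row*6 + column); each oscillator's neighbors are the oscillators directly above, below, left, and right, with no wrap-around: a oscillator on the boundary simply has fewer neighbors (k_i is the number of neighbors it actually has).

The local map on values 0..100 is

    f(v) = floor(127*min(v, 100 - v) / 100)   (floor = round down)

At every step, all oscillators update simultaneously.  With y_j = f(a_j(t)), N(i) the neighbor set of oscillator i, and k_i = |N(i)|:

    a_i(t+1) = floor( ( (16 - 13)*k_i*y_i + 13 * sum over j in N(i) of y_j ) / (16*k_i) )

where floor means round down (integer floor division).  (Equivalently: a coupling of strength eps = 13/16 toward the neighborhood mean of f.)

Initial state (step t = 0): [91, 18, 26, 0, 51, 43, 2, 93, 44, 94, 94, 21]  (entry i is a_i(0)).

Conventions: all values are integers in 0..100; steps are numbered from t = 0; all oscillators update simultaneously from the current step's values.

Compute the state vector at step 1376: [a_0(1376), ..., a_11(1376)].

Simulating step by step:
t=0: [91, 18, 26, 0, 51, 43, 2, 93, 44, 94, 94, 21]
t=1: [11, 18, 27, 27, 28, 45, 8, 22, 23, 18, 27, 29]
t=2: [15, 24, 29, 31, 40, 39, 18, 21, 27, 30, 31, 43]
t=3: [24, 27, 34, 40, 43, 51, 22, 28, 33, 37, 45, 45]
t=4: [30, 35, 41, 48, 55, 56, 31, 34, 41, 48, 53, 59]
t=5: [40, 44, 52, 57, 57, 54, 40, 44, 51, 57, 56, 56]
t=6: [52, 55, 57, 55, 55, 55, 52, 55, 57, 56, 54, 56]
t=7: [58, 57, 55, 55, 57, 56, 58, 57, 55, 56, 56, 57]
t=8: [53, 54, 56, 55, 55, 54, 53, 54, 55, 56, 54, 54]
t=9: [58, 57, 56, 55, 57, 57, 58, 58, 56, 56, 56, 58]
t=10: [53, 53, 55, 55, 55, 53, 53, 53, 54, 55, 54, 54]
t=11: [59, 58, 57, 57, 57, 57, 59, 58, 57, 57, 57, 58]
t=12: [52, 53, 53, 54, 54, 53, 52, 53, 53, 54, 53, 53]
t=13: [59, 59, 58, 58, 58, 58, 59, 59, 58, 58, 58, 59]
t=14: [52, 52, 52, 53, 53, 52, 52, 52, 52, 53, 52, 52]
t=15: [60, 60, 59, 59, 59, 59, 60, 60, 59, 59, 59, 60]
t=16: [50, 50, 51, 52, 52, 51, 50, 50, 51, 52, 51, 51]
t=17: [63, 62, 61, 60, 61, 61, 63, 62, 61, 61, 60, 62]
t=18: [46, 47, 49, 49, 49, 48, 46, 47, 48, 49, 48, 49]
t=19: [58, 59, 60, 62, 60, 61, 58, 59, 60, 60, 61, 60]
t=20: [52, 51, 50, 49, 48, 49, 52, 51, 50, 49, 49, 49]
t=21: [60, 61, 62, 61, 61, 61, 60, 61, 62, 62, 61, 62]
t=22: [49, 49, 48, 48, 49, 48, 49, 49, 48, 48, 48, 48]
t=23: [62, 61, 60, 60, 60, 60, 62, 61, 60, 60, 60, 60]
t=24: [48, 49, 49, 50, 50, 50, 48, 49, 49, 50, 50, 50]
t=25: [60, 61, 62, 62, 63, 63, 60, 61, 62, 62, 63, 63]
t=26: [49, 49, 48, 47, 46, 46, 49, 49, 48, 47, 46, 46]
t=27: [62, 61, 60, 59, 58, 58, 62, 61, 60, 59, 58, 58]
t=28: [48, 49, 50, 51, 52, 53, 48, 49, 50, 51, 52, 53]
t=29: [60, 61, 62, 61, 60, 59, 60, 61, 62, 61, 60, 59]
t=30: [49, 49, 48, 49, 50, 51, 49, 49, 48, 49, 50, 51]
t=31: [62, 61, 61, 61, 62, 62, 62, 61, 61, 61, 62, 62]
t=32: [48, 48, 49, 48, 48, 48, 48, 48, 49, 48, 48, 48]
t=33: [60, 60, 60, 60, 60, 60, 60, 60, 60, 60, 60, 60]
t=34: [50, 50, 50, 50, 50, 50, 50, 50, 50, 50, 50, 50]
t=35: [63, 63, 63, 63, 63, 63, 63, 63, 63, 63, 63, 63]
t=36: [46, 46, 46, 46, 46, 46, 46, 46, 46, 46, 46, 46]
t=37: [58, 58, 58, 58, 58, 58, 58, 58, 58, 58, 58, 58]
t=38: [53, 53, 53, 53, 53, 53, 53, 53, 53, 53, 53, 53]
t=39: [59, 59, 59, 59, 59, 59, 59, 59, 59, 59, 59, 59]
t=40: [52, 52, 52, 52, 52, 52, 52, 52, 52, 52, 52, 52]
t=41: [60, 60, 60, 60, 60, 60, 60, 60, 60, 60, 60, 60]

Answer: [52, 52, 52, 52, 52, 52, 52, 52, 52, 52, 52, 52]
Key observation: The state at step 33, [60, 60, 60, 60, 60, 60, 60, 60, 60, 60, 60, 60], reappears at step 41: the system is in a cycle of period 8 from step 33 on.  Therefore the state at step 1376 equals the state at step 33 + ((1376 - 33) mod 8) = 40, which is [52, 52, 52, 52, 52, 52, 52, 52, 52, 52, 52, 52].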